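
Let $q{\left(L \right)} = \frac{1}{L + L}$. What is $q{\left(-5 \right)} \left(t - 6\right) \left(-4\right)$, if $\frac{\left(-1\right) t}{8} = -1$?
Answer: $\frac{4}{5} \approx 0.8$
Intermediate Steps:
$t = 8$ ($t = \left(-8\right) \left(-1\right) = 8$)
$q{\left(L \right)} = \frac{1}{2 L}$
$q{\left(-5 \right)} \left(t - 6\right) \left(-4\right) = \frac{1}{2 \left(-5\right)} \left(8 - 6\right) \left(-4\right) = \frac{1}{2} \left(- \frac{1}{5}\right) 2 \left(-4\right) = \left(- \frac{1}{10}\right) 2 \left(-4\right) = \left(- \frac{1}{5}\right) \left(-4\right) = \frac{4}{5}$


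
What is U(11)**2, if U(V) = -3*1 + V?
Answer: 64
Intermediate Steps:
U(V) = -3 + V
U(11)**2 = (-3 + 11)**2 = 8**2 = 64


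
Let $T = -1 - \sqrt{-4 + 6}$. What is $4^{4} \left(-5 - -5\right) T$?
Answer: $0$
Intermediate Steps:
$T = -1 - \sqrt{2} \approx -2.4142$
$4^{4} \left(-5 - -5\right) T = 4^{4} \left(-5 - -5\right) \left(-1 - \sqrt{2}\right) = 256 \left(-5 + 5\right) \left(-1 - \sqrt{2}\right) = 256 \cdot 0 \left(-1 - \sqrt{2}\right) = 0 \left(-1 - \sqrt{2}\right) = 0$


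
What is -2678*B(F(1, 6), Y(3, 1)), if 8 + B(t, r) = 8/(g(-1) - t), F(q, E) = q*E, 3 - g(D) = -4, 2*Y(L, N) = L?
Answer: 0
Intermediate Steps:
Y(L, N) = L/2
g(D) = 7 (g(D) = 3 - 1*(-4) = 3 + 4 = 7)
F(q, E) = E*q
B(t, r) = -8 + 8/(7 - t)
-2678*B(F(1, 6), Y(3, 1)) = -21424*(6 - 6)/(-7 + 6*1) = -21424*(6 - 1*6)/(-7 + 6) = -21424*(6 - 6)/(-1) = -21424*(-1)*0 = -2678*0 = 0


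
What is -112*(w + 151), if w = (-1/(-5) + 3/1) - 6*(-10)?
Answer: -119952/5 ≈ -23990.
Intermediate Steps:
w = 316/5 (w = (-1*(-⅕) + 3*1) + 60 = (⅕ + 3) + 60 = 16/5 + 60 = 316/5 ≈ 63.200)
-112*(w + 151) = -112*(316/5 + 151) = -112*1071/5 = -119952/5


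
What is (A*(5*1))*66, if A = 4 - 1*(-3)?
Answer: 2310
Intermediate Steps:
A = 7 (A = 4 + 3 = 7)
(A*(5*1))*66 = (7*(5*1))*66 = (7*5)*66 = 35*66 = 2310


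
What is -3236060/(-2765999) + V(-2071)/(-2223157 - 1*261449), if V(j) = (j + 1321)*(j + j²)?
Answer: 1483559397310810/1145402951899 ≈ 1295.2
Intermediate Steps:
V(j) = (1321 + j)*(j + j²)
-3236060/(-2765999) + V(-2071)/(-2223157 - 1*261449) = -3236060/(-2765999) + (-2071*(1321 + (-2071)² + 1322*(-2071)))/(-2223157 - 1*261449) = -3236060*(-1/2765999) + (-2071*(1321 + 4289041 - 2737862))/(-2223157 - 261449) = 3236060/2765999 - 2071*1552500/(-2484606) = 3236060/2765999 - 3215227500*(-1/2484606) = 3236060/2765999 + 535871250/414101 = 1483559397310810/1145402951899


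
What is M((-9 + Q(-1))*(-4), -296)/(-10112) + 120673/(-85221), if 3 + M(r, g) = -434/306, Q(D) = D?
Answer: -101655737/71812896 ≈ -1.4156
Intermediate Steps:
M(r, g) = -676/153 (M(r, g) = -3 - 434/306 = -3 - 434*1/306 = -3 - 217/153 = -676/153)
M((-9 + Q(-1))*(-4), -296)/(-10112) + 120673/(-85221) = -676/153/(-10112) + 120673/(-85221) = -676/153*(-1/10112) + 120673*(-1/85221) = 169/386784 - 120673/85221 = -101655737/71812896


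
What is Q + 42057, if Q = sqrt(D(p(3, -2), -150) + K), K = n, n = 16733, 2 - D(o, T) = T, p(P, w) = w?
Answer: 42057 + sqrt(16885) ≈ 42187.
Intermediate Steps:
D(o, T) = 2 - T
K = 16733
Q = sqrt(16885) (Q = sqrt((2 - 1*(-150)) + 16733) = sqrt((2 + 150) + 16733) = sqrt(152 + 16733) = sqrt(16885) ≈ 129.94)
Q + 42057 = sqrt(16885) + 42057 = 42057 + sqrt(16885)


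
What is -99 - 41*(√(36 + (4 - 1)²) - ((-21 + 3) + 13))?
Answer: -304 - 123*√5 ≈ -579.04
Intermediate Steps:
-99 - 41*(√(36 + (4 - 1)²) - ((-21 + 3) + 13)) = -99 - 41*(√(36 + 3²) - (-18 + 13)) = -99 - 41*(√(36 + 9) - 1*(-5)) = -99 - 41*(√45 + 5) = -99 - 41*(3*√5 + 5) = -99 - 41*(5 + 3*√5) = -99 + (-205 - 123*√5) = -304 - 123*√5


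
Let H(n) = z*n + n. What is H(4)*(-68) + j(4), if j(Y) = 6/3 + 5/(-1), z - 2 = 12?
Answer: -4083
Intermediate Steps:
z = 14 (z = 2 + 12 = 14)
H(n) = 15*n (H(n) = 14*n + n = 15*n)
j(Y) = -3 (j(Y) = 6*(⅓) + 5*(-1) = 2 - 5 = -3)
H(4)*(-68) + j(4) = (15*4)*(-68) - 3 = 60*(-68) - 3 = -4080 - 3 = -4083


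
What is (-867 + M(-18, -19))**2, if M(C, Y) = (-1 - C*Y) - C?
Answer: 1420864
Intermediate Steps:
M(C, Y) = -1 - C - C*Y (M(C, Y) = (-1 - C*Y) - C = -1 - C - C*Y)
(-867 + M(-18, -19))**2 = (-867 + (-1 - 1*(-18) - 1*(-18)*(-19)))**2 = (-867 + (-1 + 18 - 342))**2 = (-867 - 325)**2 = (-1192)**2 = 1420864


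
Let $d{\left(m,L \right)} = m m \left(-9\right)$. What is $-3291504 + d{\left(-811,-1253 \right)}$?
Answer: $-9210993$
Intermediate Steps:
$d{\left(m,L \right)} = - 9 m^{2}$ ($d{\left(m,L \right)} = m^{2} \left(-9\right) = - 9 m^{2}$)
$-3291504 + d{\left(-811,-1253 \right)} = -3291504 - 9 \left(-811\right)^{2} = -3291504 - 5919489 = -9210993$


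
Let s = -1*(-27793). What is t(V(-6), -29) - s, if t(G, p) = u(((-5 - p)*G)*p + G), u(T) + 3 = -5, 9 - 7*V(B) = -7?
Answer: -27801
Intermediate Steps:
V(B) = 16/7 (V(B) = 9/7 - ⅐*(-7) = 9/7 + 1 = 16/7)
s = 27793
u(T) = -8 (u(T) = -3 - 5 = -8)
t(G, p) = -8
t(V(-6), -29) - s = -8 - 1*27793 = -8 - 27793 = -27801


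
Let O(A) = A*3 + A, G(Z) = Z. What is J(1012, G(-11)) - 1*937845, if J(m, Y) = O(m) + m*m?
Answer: 90347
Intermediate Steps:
O(A) = 4*A (O(A) = 3*A + A = 4*A)
J(m, Y) = m² + 4*m (J(m, Y) = 4*m + m*m = 4*m + m² = m² + 4*m)
J(1012, G(-11)) - 1*937845 = 1012*(4 + 1012) - 1*937845 = 1012*1016 - 937845 = 1028192 - 937845 = 90347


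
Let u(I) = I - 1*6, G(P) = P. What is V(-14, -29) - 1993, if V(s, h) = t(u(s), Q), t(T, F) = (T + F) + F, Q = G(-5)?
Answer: -2023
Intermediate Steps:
Q = -5
u(I) = -6 + I (u(I) = I - 6 = -6 + I)
t(T, F) = T + 2*F (t(T, F) = (F + T) + F = T + 2*F)
V(s, h) = -16 + s (V(s, h) = (-6 + s) + 2*(-5) = (-6 + s) - 10 = -16 + s)
V(-14, -29) - 1993 = (-16 - 14) - 1993 = -30 - 1993 = -2023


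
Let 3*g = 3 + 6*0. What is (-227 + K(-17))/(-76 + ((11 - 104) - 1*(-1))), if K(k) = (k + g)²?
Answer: -29/168 ≈ -0.17262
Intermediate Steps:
g = 1 (g = (3 + 6*0)/3 = (3 + 0)/3 = (⅓)*3 = 1)
K(k) = (1 + k)² (K(k) = (k + 1)² = (1 + k)²)
(-227 + K(-17))/(-76 + ((11 - 104) - 1*(-1))) = (-227 + (1 - 17)²)/(-76 + ((11 - 104) - 1*(-1))) = (-227 + (-16)²)/(-76 + (-93 + 1)) = (-227 + 256)/(-76 - 92) = 29/(-168) = 29*(-1/168) = -29/168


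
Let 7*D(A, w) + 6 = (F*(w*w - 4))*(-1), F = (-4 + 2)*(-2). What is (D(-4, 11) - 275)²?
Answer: 5755201/49 ≈ 1.1745e+5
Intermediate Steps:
F = 4 (F = -2*(-2) = 4)
D(A, w) = 10/7 - 4*w²/7 (D(A, w) = -6/7 + ((4*(w*w - 4))*(-1))/7 = -6/7 + ((4*(w² - 4))*(-1))/7 = -6/7 + ((4*(-4 + w²))*(-1))/7 = -6/7 + ((-16 + 4*w²)*(-1))/7 = -6/7 + (16 - 4*w²)/7 = -6/7 + (16/7 - 4*w²/7) = 10/7 - 4*w²/7)
(D(-4, 11) - 275)² = ((10/7 - 4/7*11²) - 275)² = ((10/7 - 4/7*121) - 275)² = ((10/7 - 484/7) - 275)² = (-474/7 - 275)² = (-2399/7)² = 5755201/49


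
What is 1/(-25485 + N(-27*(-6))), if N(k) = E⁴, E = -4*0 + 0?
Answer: -1/25485 ≈ -3.9239e-5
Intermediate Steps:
E = 0 (E = 0 + 0 = 0)
N(k) = 0 (N(k) = 0⁴ = 0)
1/(-25485 + N(-27*(-6))) = 1/(-25485 + 0) = 1/(-25485) = -1/25485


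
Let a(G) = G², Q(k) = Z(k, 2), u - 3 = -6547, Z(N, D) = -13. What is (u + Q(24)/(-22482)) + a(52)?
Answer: -86330867/22482 ≈ -3840.0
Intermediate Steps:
u = -6544 (u = 3 - 6547 = -6544)
Q(k) = -13
(u + Q(24)/(-22482)) + a(52) = (-6544 - 13/(-22482)) + 52² = (-6544 - 13*(-1/22482)) + 2704 = (-6544 + 13/22482) + 2704 = -147122195/22482 + 2704 = -86330867/22482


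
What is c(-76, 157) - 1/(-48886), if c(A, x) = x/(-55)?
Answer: -7675047/2688730 ≈ -2.8545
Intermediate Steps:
c(A, x) = -x/55 (c(A, x) = x*(-1/55) = -x/55)
c(-76, 157) - 1/(-48886) = -1/55*157 - 1/(-48886) = -157/55 - 1*(-1/48886) = -157/55 + 1/48886 = -7675047/2688730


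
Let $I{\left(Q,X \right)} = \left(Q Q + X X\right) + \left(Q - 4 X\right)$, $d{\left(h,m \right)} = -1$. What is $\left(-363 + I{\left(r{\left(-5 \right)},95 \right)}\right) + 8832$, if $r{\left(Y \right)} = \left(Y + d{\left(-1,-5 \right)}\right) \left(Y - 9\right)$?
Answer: $24254$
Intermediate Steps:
$r{\left(Y \right)} = \left(-1 + Y\right) \left(-9 + Y\right)$ ($r{\left(Y \right)} = \left(Y - 1\right) \left(Y - 9\right) = \left(-1 + Y\right) \left(-9 + Y\right)$)
$I{\left(Q,X \right)} = Q + Q^{2} + X^{2} - 4 X$ ($I{\left(Q,X \right)} = \left(Q^{2} + X^{2}\right) + \left(Q - 4 X\right) = Q + Q^{2} + X^{2} - 4 X$)
$\left(-363 + I{\left(r{\left(-5 \right)},95 \right)}\right) + 8832 = \left(-363 + \left(\left(9 + \left(-5\right)^{2} - -50\right) + \left(9 + \left(-5\right)^{2} - -50\right)^{2} + 95^{2} - 380\right)\right) + 8832 = \left(-363 + \left(\left(9 + 25 + 50\right) + \left(9 + 25 + 50\right)^{2} + 9025 - 380\right)\right) + 8832 = \left(-363 + \left(84 + 84^{2} + 9025 - 380\right)\right) + 8832 = \left(-363 + \left(84 + 7056 + 9025 - 380\right)\right) + 8832 = \left(-363 + 15785\right) + 8832 = 15422 + 8832 = 24254$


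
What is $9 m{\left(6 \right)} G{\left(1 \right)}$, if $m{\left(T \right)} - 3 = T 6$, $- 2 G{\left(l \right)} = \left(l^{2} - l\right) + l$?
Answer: $- \frac{351}{2} \approx -175.5$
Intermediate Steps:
$G{\left(l \right)} = - \frac{l^{2}}{2}$ ($G{\left(l \right)} = - \frac{\left(l^{2} - l\right) + l}{2} = - \frac{l^{2}}{2}$)
$m{\left(T \right)} = 3 + 6 T$ ($m{\left(T \right)} = 3 + T 6 = 3 + 6 T$)
$9 m{\left(6 \right)} G{\left(1 \right)} = 9 \left(3 + 6 \cdot 6\right) \left(- \frac{1^{2}}{2}\right) = 9 \left(3 + 36\right) \left(\left(- \frac{1}{2}\right) 1\right) = 9 \cdot 39 \left(- \frac{1}{2}\right) = 351 \left(- \frac{1}{2}\right) = - \frac{351}{2}$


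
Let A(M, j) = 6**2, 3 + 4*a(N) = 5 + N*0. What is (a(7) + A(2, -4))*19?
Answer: 1387/2 ≈ 693.50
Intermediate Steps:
a(N) = 1/2 (a(N) = -3/4 + (5 + N*0)/4 = -3/4 + (5 + 0)/4 = -3/4 + (1/4)*5 = -3/4 + 5/4 = 1/2)
A(M, j) = 36
(a(7) + A(2, -4))*19 = (1/2 + 36)*19 = (73/2)*19 = 1387/2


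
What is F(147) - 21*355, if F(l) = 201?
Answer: -7254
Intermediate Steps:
F(147) - 21*355 = 201 - 21*355 = 201 - 7455 = -7254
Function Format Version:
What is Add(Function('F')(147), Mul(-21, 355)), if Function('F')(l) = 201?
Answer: -7254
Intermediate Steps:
Add(Function('F')(147), Mul(-21, 355)) = Add(201, Mul(-21, 355)) = Add(201, -7455) = -7254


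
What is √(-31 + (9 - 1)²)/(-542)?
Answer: -√33/542 ≈ -0.010599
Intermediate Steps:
√(-31 + (9 - 1)²)/(-542) = √(-31 + 8²)*(-1/542) = √(-31 + 64)*(-1/542) = √33*(-1/542) = -√33/542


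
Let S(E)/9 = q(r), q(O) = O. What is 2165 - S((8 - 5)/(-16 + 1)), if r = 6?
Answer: 2111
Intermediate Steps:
S(E) = 54 (S(E) = 9*6 = 54)
2165 - S((8 - 5)/(-16 + 1)) = 2165 - 1*54 = 2165 - 54 = 2111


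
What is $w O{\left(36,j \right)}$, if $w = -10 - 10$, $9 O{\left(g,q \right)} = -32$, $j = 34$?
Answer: $\frac{640}{9} \approx 71.111$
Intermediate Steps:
$O{\left(g,q \right)} = - \frac{32}{9}$ ($O{\left(g,q \right)} = \frac{1}{9} \left(-32\right) = - \frac{32}{9}$)
$w = -20$
$w O{\left(36,j \right)} = \left(-20\right) \left(- \frac{32}{9}\right) = \frac{640}{9}$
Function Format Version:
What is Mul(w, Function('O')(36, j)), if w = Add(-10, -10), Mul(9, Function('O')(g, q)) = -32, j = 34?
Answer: Rational(640, 9) ≈ 71.111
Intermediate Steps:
Function('O')(g, q) = Rational(-32, 9) (Function('O')(g, q) = Mul(Rational(1, 9), -32) = Rational(-32, 9))
w = -20
Mul(w, Function('O')(36, j)) = Mul(-20, Rational(-32, 9)) = Rational(640, 9)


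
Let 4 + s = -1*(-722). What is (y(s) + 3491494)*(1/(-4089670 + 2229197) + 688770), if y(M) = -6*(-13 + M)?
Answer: 4468712564513670176/1860473 ≈ 2.4019e+12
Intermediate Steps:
s = 718 (s = -4 - 1*(-722) = -4 + 722 = 718)
y(M) = 78 - 6*M
(y(s) + 3491494)*(1/(-4089670 + 2229197) + 688770) = ((78 - 6*718) + 3491494)*(1/(-4089670 + 2229197) + 688770) = ((78 - 4308) + 3491494)*(1/(-1860473) + 688770) = (-4230 + 3491494)*(-1/1860473 + 688770) = 3487264*(1281437988209/1860473) = 4468712564513670176/1860473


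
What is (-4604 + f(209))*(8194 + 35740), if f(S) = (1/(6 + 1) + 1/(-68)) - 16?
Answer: -48306729053/238 ≈ -2.0297e+8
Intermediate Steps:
f(S) = -7555/476 (f(S) = (1/7 - 1/68) - 16 = (⅐ - 1/68) - 16 = 61/476 - 16 = -7555/476)
(-4604 + f(209))*(8194 + 35740) = (-4604 - 7555/476)*(8194 + 35740) = -2199059/476*43934 = -48306729053/238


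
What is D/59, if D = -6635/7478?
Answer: -6635/441202 ≈ -0.015038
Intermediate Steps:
D = -6635/7478 (D = -6635*1/7478 = -6635/7478 ≈ -0.88727)
D/59 = -6635/7478/59 = -6635/7478*1/59 = -6635/441202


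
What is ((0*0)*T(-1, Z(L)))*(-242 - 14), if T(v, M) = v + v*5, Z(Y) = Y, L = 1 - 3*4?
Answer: 0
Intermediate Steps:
L = -11 (L = 1 - 12 = -11)
T(v, M) = 6*v (T(v, M) = v + 5*v = 6*v)
((0*0)*T(-1, Z(L)))*(-242 - 14) = ((0*0)*(6*(-1)))*(-242 - 14) = (0*(-6))*(-256) = 0*(-256) = 0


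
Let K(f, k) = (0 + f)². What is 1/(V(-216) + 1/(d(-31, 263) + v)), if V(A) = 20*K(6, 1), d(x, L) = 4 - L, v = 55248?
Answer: 54989/39592081 ≈ 0.0013889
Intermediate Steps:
K(f, k) = f²
V(A) = 720 (V(A) = 20*6² = 20*36 = 720)
1/(V(-216) + 1/(d(-31, 263) + v)) = 1/(720 + 1/((4 - 1*263) + 55248)) = 1/(720 + 1/((4 - 263) + 55248)) = 1/(720 + 1/(-259 + 55248)) = 1/(720 + 1/54989) = 1/(39592081/54989) = 54989/39592081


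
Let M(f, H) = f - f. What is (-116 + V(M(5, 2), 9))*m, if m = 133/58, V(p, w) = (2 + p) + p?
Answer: -7581/29 ≈ -261.41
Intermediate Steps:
M(f, H) = 0
V(p, w) = 2 + 2*p
m = 133/58 (m = 133*(1/58) = 133/58 ≈ 2.2931)
(-116 + V(M(5, 2), 9))*m = (-116 + (2 + 2*0))*(133/58) = (-116 + (2 + 0))*(133/58) = (-116 + 2)*(133/58) = -114*133/58 = -7581/29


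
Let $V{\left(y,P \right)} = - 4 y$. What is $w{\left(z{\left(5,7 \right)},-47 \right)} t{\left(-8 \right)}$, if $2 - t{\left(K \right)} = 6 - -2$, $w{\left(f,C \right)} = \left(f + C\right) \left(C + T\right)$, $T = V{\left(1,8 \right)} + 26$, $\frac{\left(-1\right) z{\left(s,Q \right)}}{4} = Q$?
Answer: $-11250$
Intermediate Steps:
$z{\left(s,Q \right)} = - 4 Q$
$T = 22$ ($T = \left(-4\right) 1 + 26 = -4 + 26 = 22$)
$w{\left(f,C \right)} = \left(22 + C\right) \left(C + f\right)$ ($w{\left(f,C \right)} = \left(f + C\right) \left(C + 22\right) = \left(C + f\right) \left(22 + C\right) = \left(22 + C\right) \left(C + f\right)$)
$t{\left(K \right)} = -6$ ($t{\left(K \right)} = 2 - \left(6 - -2\right) = 2 - \left(6 + 2\right) = 2 - 8 = -6$)
$w{\left(z{\left(5,7 \right)},-47 \right)} t{\left(-8 \right)} = \left(\left(-47\right)^{2} + 22 \left(-47\right) + 22 \left(\left(-4\right) 7\right) - 47 \left(\left(-4\right) 7\right)\right) \left(-6\right) = \left(2209 - 1034 + 22 \left(-28\right) - -1316\right) \left(-6\right) = \left(2209 - 1034 - 616 + 1316\right) \left(-6\right) = 1875 \left(-6\right) = -11250$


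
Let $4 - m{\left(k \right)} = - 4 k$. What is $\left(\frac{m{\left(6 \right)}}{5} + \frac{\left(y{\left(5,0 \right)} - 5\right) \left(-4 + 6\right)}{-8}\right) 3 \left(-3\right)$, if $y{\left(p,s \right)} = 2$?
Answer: $- \frac{1143}{20} \approx -57.15$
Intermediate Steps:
$m{\left(k \right)} = 4 + 4 k$ ($m{\left(k \right)} = 4 - - 4 k = 4 + 4 k$)
$\left(\frac{m{\left(6 \right)}}{5} + \frac{\left(y{\left(5,0 \right)} - 5\right) \left(-4 + 6\right)}{-8}\right) 3 \left(-3\right) = \left(\frac{4 + 4 \cdot 6}{5} + \frac{\left(2 - 5\right) \left(-4 + 6\right)}{-8}\right) 3 \left(-3\right) = \left(\left(4 + 24\right) \frac{1}{5} + \left(-3\right) 2 \left(- \frac{1}{8}\right)\right) 3 \left(-3\right) = \left(28 \cdot \frac{1}{5} - - \frac{3}{4}\right) 3 \left(-3\right) = \left(\frac{28}{5} + \frac{3}{4}\right) 3 \left(-3\right) = \frac{127}{20} \cdot 3 \left(-3\right) = \frac{381}{20} \left(-3\right) = - \frac{1143}{20}$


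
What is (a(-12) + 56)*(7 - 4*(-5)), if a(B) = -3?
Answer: 1431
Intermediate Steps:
(a(-12) + 56)*(7 - 4*(-5)) = (-3 + 56)*(7 - 4*(-5)) = 53*(7 + 20) = 53*27 = 1431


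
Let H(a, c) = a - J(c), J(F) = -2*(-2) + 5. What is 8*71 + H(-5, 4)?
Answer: 554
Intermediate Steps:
J(F) = 9 (J(F) = 4 + 5 = 9)
H(a, c) = -9 + a (H(a, c) = a - 1*9 = a - 9 = -9 + a)
8*71 + H(-5, 4) = 8*71 + (-9 - 5) = 568 - 14 = 554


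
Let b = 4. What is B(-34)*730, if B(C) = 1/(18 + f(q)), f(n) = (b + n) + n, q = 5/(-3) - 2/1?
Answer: 1095/22 ≈ 49.773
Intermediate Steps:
q = -11/3 (q = 5*(-⅓) - 2*1 = -5/3 - 2 = -11/3 ≈ -3.6667)
f(n) = 4 + 2*n (f(n) = (4 + n) + n = 4 + 2*n)
B(C) = 3/44 (B(C) = 1/(18 + (4 + 2*(-11/3))) = 1/(18 + (4 - 22/3)) = 1/(18 - 10/3) = 1/(44/3) = 3/44)
B(-34)*730 = (3/44)*730 = 1095/22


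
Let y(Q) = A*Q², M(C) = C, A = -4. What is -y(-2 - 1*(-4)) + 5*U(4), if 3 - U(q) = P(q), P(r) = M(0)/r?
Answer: 31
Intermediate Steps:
P(r) = 0 (P(r) = 0/r = 0)
U(q) = 3 (U(q) = 3 - 1*0 = 3 + 0 = 3)
y(Q) = -4*Q²
-y(-2 - 1*(-4)) + 5*U(4) = -(-4)*(-2 - 1*(-4))² + 5*3 = -(-4)*(-2 + 4)² + 15 = -(-4)*2² + 15 = -(-4)*4 + 15 = -1*(-16) + 15 = 16 + 15 = 31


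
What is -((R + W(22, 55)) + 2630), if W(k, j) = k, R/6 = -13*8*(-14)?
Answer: -11388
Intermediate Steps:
R = 8736 (R = 6*(-13*8*(-14)) = 6*(-104*(-14)) = 6*1456 = 8736)
-((R + W(22, 55)) + 2630) = -((8736 + 22) + 2630) = -(8758 + 2630) = -1*11388 = -11388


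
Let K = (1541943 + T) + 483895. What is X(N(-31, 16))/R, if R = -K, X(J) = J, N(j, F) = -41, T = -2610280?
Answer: -41/584442 ≈ -7.0152e-5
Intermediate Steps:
K = -584442 (K = (1541943 - 2610280) + 483895 = -1068337 + 483895 = -584442)
R = 584442 (R = -1*(-584442) = 584442)
X(N(-31, 16))/R = -41/584442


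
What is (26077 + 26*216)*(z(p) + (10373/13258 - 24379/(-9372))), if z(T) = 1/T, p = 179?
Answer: 1194535764832327/11120730852 ≈ 1.0742e+5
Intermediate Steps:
(26077 + 26*216)*(z(p) + (10373/13258 - 24379/(-9372))) = (26077 + 26*216)*(1/179 + (10373/13258 - 24379/(-9372))) = (26077 + 5616)*(1/179 + (10373*(1/13258) - 24379*(-1/9372))) = 31693*(1/179 + (10373/13258 + 24379/9372)) = 31693*(1/179 + 210216269/62126988) = 31693*(37690839139/11120730852) = 1194535764832327/11120730852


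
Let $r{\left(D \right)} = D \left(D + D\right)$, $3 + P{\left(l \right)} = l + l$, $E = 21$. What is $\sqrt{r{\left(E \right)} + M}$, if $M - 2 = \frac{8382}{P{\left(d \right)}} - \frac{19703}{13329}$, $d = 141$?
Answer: $\frac{\sqrt{17311700483015}}{137733} \approx 30.209$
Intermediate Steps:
$P{\left(l \right)} = -3 + 2 l$ ($P{\left(l \right)} = -3 + \left(l + l\right) = -3 + 2 l$)
$r{\left(D \right)} = 2 D^{2}$ ($r{\left(D \right)} = D 2 D = 2 D^{2}$)
$M = \frac{12629347}{413199}$ ($M = 2 + \left(\frac{8382}{-3 + 2 \cdot 141} - \frac{19703}{13329}\right) = 2 + \left(\frac{8382}{-3 + 282} - \frac{19703}{13329}\right) = 2 - \left(\frac{19703}{13329} - \frac{8382}{279}\right) = 2 + \left(8382 \cdot \frac{1}{279} - \frac{19703}{13329}\right) = 2 + \left(\frac{2794}{93} - \frac{19703}{13329}\right) = 2 + \frac{11802949}{413199} = \frac{12629347}{413199} \approx 30.565$)
$\sqrt{r{\left(E \right)} + M} = \sqrt{2 \cdot 21^{2} + \frac{12629347}{413199}} = \sqrt{2 \cdot 441 + \frac{12629347}{413199}} = \sqrt{882 + \frac{12629347}{413199}} = \sqrt{\frac{377070865}{413199}} = \frac{\sqrt{17311700483015}}{137733}$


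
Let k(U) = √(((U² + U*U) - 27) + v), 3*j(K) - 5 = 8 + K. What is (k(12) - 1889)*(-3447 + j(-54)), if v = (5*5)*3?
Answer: 19611598/3 - 41528*√21/3 ≈ 6.4738e+6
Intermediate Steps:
j(K) = 13/3 + K/3 (j(K) = 5/3 + (8 + K)/3 = 5/3 + (8/3 + K/3) = 13/3 + K/3)
v = 75 (v = 25*3 = 75)
k(U) = √(48 + 2*U²) (k(U) = √(((U² + U*U) - 27) + 75) = √(((U² + U²) - 27) + 75) = √((2*U² - 27) + 75) = √((-27 + 2*U²) + 75) = √(48 + 2*U²))
(k(12) - 1889)*(-3447 + j(-54)) = (√(48 + 2*12²) - 1889)*(-3447 + (13/3 + (⅓)*(-54))) = (√(48 + 2*144) - 1889)*(-3447 + (13/3 - 18)) = (√(48 + 288) - 1889)*(-3447 - 41/3) = (√336 - 1889)*(-10382/3) = (4*√21 - 1889)*(-10382/3) = (-1889 + 4*√21)*(-10382/3) = 19611598/3 - 41528*√21/3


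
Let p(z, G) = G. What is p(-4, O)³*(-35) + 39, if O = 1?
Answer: 4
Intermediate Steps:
p(-4, O)³*(-35) + 39 = 1³*(-35) + 39 = 1*(-35) + 39 = -35 + 39 = 4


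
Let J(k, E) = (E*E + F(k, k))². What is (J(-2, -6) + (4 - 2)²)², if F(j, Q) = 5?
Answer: 2839225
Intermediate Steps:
J(k, E) = (5 + E²)² (J(k, E) = (E*E + 5)² = (E² + 5)² = (5 + E²)²)
(J(-2, -6) + (4 - 2)²)² = ((5 + (-6)²)² + (4 - 2)²)² = ((5 + 36)² + 2²)² = (41² + 4)² = (1681 + 4)² = 1685² = 2839225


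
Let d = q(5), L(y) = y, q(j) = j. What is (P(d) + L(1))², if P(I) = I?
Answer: 36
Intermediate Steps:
d = 5
(P(d) + L(1))² = (5 + 1)² = 6² = 36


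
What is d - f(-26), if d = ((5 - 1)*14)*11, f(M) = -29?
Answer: 645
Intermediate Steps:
d = 616 (d = (4*14)*11 = 56*11 = 616)
d - f(-26) = 616 - 1*(-29) = 616 + 29 = 645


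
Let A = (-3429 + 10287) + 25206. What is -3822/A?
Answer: -637/5344 ≈ -0.11920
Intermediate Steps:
A = 32064 (A = 6858 + 25206 = 32064)
-3822/A = -3822/32064 = -3822*1/32064 = -637/5344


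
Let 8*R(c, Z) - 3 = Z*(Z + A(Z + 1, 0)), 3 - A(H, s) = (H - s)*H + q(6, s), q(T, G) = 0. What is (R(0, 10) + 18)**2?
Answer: 870489/64 ≈ 13601.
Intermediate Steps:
A(H, s) = 3 - H*(H - s) (A(H, s) = 3 - ((H - s)*H + 0) = 3 - (H*(H - s) + 0) = 3 - H*(H - s))
R(c, Z) = 3/8 + Z*(3 + Z - (1 + Z)**2)/8 (R(c, Z) = 3/8 + (Z*(Z + (3 - (Z + 1)**2 + (Z + 1)*0)))/8 = 3/8 + (Z*(Z + (3 - (1 + Z)**2 + (1 + Z)*0)))/8 = 3/8 + (Z*(Z + (3 - (1 + Z)**2 + 0)))/8 = 3/8 + (Z*(Z + (3 - (1 + Z)**2)))/8 = 3/8 + (Z*(3 + Z - (1 + Z)**2))/8 = 3/8 + Z*(3 + Z - (1 + Z)**2)/8)
(R(0, 10) + 18)**2 = ((3/8 - 1/8*10**2 - 1/8*10**3 + (1/4)*10) + 18)**2 = ((3/8 - 1/8*100 - 1/8*1000 + 5/2) + 18)**2 = ((3/8 - 25/2 - 125 + 5/2) + 18)**2 = (-1077/8 + 18)**2 = (-933/8)**2 = 870489/64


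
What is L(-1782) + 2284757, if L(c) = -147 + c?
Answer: 2282828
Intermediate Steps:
L(-1782) + 2284757 = (-147 - 1782) + 2284757 = -1929 + 2284757 = 2282828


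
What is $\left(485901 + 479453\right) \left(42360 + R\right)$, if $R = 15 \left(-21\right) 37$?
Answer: $29641194570$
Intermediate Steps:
$R = -11655$ ($R = \left(-315\right) 37 = -11655$)
$\left(485901 + 479453\right) \left(42360 + R\right) = \left(485901 + 479453\right) \left(42360 - 11655\right) = 965354 \cdot 30705 = 29641194570$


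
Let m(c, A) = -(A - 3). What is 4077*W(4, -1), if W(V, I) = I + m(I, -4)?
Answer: 24462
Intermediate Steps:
m(c, A) = 3 - A (m(c, A) = -(-3 + A) = 3 - A)
W(V, I) = 7 + I (W(V, I) = I + (3 - 1*(-4)) = I + (3 + 4) = I + 7 = 7 + I)
4077*W(4, -1) = 4077*(7 - 1) = 4077*6 = 24462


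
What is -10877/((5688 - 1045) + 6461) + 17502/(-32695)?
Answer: -549965723/363045280 ≈ -1.5149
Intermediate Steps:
-10877/((5688 - 1045) + 6461) + 17502/(-32695) = -10877/(4643 + 6461) + 17502*(-1/32695) = -10877/11104 - 17502/32695 = -549965723/363045280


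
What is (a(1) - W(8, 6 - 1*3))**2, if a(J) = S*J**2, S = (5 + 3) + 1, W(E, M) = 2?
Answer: 49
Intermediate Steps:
S = 9 (S = 8 + 1 = 9)
a(J) = 9*J**2
(a(1) - W(8, 6 - 1*3))**2 = (9*1**2 - 1*2)**2 = (9*1 - 2)**2 = (9 - 2)**2 = 7**2 = 49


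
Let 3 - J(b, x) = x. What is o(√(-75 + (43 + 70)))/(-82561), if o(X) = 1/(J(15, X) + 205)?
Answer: -104/1784390893 - √38/3568781786 ≈ -6.0011e-8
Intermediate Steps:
J(b, x) = 3 - x
o(X) = 1/(208 - X) (o(X) = 1/((3 - X) + 205) = 1/(208 - X))
o(√(-75 + (43 + 70)))/(-82561) = -1/(-208 + √(-75 + (43 + 70)))/(-82561) = -1/(-208 + √(-75 + 113))*(-1/82561) = -1/(-208 + √38)*(-1/82561) = 1/(82561*(-208 + √38))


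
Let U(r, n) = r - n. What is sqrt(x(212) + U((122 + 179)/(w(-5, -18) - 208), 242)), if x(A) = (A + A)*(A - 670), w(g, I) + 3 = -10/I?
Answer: 23*I*sqrt(1318498630)/1894 ≈ 440.95*I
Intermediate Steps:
w(g, I) = -3 - 10/I
x(A) = 2*A*(-670 + A) (x(A) = (2*A)*(-670 + A) = 2*A*(-670 + A))
sqrt(x(212) + U((122 + 179)/(w(-5, -18) - 208), 242)) = sqrt(2*212*(-670 + 212) + ((122 + 179)/((-3 - 10/(-18)) - 208) - 1*242)) = sqrt(2*212*(-458) + (301/((-3 - 10*(-1/18)) - 208) - 242)) = sqrt(-194192 + (301/((-3 + 5/9) - 208) - 242)) = sqrt(-194192 + (301/(-22/9 - 208) - 242)) = sqrt(-194192 + (301/(-1894/9) - 242)) = sqrt(-194192 + (301*(-9/1894) - 242)) = sqrt(-194192 + (-2709/1894 - 242)) = sqrt(-194192 - 461057/1894) = sqrt(-368260705/1894) = 23*I*sqrt(1318498630)/1894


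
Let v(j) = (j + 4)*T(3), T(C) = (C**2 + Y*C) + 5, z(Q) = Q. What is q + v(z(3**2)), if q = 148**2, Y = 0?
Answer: 22086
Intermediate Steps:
T(C) = 5 + C**2 (T(C) = (C**2 + 0*C) + 5 = (C**2 + 0) + 5 = C**2 + 5 = 5 + C**2)
q = 21904
v(j) = 56 + 14*j (v(j) = (j + 4)*(5 + 3**2) = (4 + j)*(5 + 9) = (4 + j)*14 = 56 + 14*j)
q + v(z(3**2)) = 21904 + (56 + 14*3**2) = 21904 + (56 + 14*9) = 21904 + (56 + 126) = 21904 + 182 = 22086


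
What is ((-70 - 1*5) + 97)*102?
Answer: 2244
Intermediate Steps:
((-70 - 1*5) + 97)*102 = ((-70 - 5) + 97)*102 = (-75 + 97)*102 = 22*102 = 2244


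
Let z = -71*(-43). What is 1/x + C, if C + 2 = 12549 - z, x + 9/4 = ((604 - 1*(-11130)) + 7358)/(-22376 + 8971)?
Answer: 1870387802/197013 ≈ 9493.7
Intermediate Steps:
z = 3053
x = -197013/53620 (x = -9/4 + ((604 - 1*(-11130)) + 7358)/(-22376 + 8971) = -9/4 + ((604 + 11130) + 7358)/(-13405) = -9/4 + (11734 + 7358)*(-1/13405) = -9/4 + 19092*(-1/13405) = -9/4 - 19092/13405 = -197013/53620 ≈ -3.6742)
C = 9494 (C = -2 + (12549 - 1*3053) = -2 + (12549 - 3053) = -2 + 9496 = 9494)
1/x + C = 1/(-197013/53620) + 9494 = -53620/197013 + 9494 = 1870387802/197013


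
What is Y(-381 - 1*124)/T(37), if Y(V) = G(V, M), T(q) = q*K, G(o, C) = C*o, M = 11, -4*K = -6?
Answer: -11110/111 ≈ -100.09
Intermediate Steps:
K = 3/2 (K = -1/4*(-6) = 3/2 ≈ 1.5000)
T(q) = 3*q/2 (T(q) = q*(3/2) = 3*q/2)
Y(V) = 11*V
Y(-381 - 1*124)/T(37) = (11*(-381 - 1*124))/(((3/2)*37)) = (11*(-381 - 124))/(111/2) = (11*(-505))*(2/111) = -5555*2/111 = -11110/111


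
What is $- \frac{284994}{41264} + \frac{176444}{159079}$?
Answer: $- \frac{19027887655}{3282117928} \approx -5.7974$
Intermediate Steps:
$- \frac{284994}{41264} + \frac{176444}{159079} = \left(-284994\right) \frac{1}{41264} + 176444 \cdot \frac{1}{159079} = - \frac{142497}{20632} + \frac{176444}{159079} = - \frac{19027887655}{3282117928}$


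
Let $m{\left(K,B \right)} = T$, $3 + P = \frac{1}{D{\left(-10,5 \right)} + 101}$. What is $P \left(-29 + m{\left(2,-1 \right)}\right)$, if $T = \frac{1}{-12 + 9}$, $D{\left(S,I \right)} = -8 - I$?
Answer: $\frac{263}{3} \approx 87.667$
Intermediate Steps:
$P = - \frac{263}{88}$ ($P = -3 + \frac{1}{\left(-8 - 5\right) + 101} = -3 + \frac{1}{-13 + 101} = -3 + \frac{1}{88} = - \frac{263}{88} \approx -2.9886$)
$T = - \frac{1}{3}$ ($T = \frac{1}{-3} = - \frac{1}{3} \approx -0.33333$)
$m{\left(K,B \right)} = - \frac{1}{3}$
$P \left(-29 + m{\left(2,-1 \right)}\right) = - \frac{263 \left(-29 - \frac{1}{3}\right)}{88} = \left(- \frac{263}{88}\right) \left(- \frac{88}{3}\right) = \frac{263}{3}$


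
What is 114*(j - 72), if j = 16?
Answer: -6384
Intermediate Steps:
114*(j - 72) = 114*(16 - 72) = 114*(-56) = -6384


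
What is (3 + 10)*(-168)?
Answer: -2184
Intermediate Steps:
(3 + 10)*(-168) = 13*(-168) = -2184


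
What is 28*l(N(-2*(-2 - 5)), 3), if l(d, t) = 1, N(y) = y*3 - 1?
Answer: 28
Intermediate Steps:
N(y) = -1 + 3*y (N(y) = 3*y - 1 = -1 + 3*y)
28*l(N(-2*(-2 - 5)), 3) = 28*1 = 28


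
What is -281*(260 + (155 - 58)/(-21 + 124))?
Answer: -7552437/103 ≈ -73325.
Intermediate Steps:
-281*(260 + (155 - 58)/(-21 + 124)) = -281*(260 + 97/103) = -281*26877/103 = -7552437/103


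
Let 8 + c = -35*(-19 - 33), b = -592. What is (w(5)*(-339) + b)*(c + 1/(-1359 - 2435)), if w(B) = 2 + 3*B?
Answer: -43688890085/3794 ≈ -1.1515e+7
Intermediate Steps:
c = 1812 (c = -8 - 35*(-19 - 33) = -8 - 35*(-52) = -8 + 1820 = 1812)
(w(5)*(-339) + b)*(c + 1/(-1359 - 2435)) = ((2 + 3*5)*(-339) - 592)*(1812 + 1/(-1359 - 2435)) = ((2 + 15)*(-339) - 592)*(1812 + 1/(-3794)) = (17*(-339) - 592)*(1812 - 1/3794) = (-5763 - 592)*(6874727/3794) = -6355*6874727/3794 = -43688890085/3794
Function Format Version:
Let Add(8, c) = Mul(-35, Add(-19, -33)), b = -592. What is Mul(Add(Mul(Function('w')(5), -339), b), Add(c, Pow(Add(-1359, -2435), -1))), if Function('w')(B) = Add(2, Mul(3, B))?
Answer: Rational(-43688890085, 3794) ≈ -1.1515e+7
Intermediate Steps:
c = 1812 (c = Add(-8, Mul(-35, Add(-19, -33))) = Add(-8, Mul(-35, -52)) = Add(-8, 1820) = 1812)
Mul(Add(Mul(Function('w')(5), -339), b), Add(c, Pow(Add(-1359, -2435), -1))) = Mul(Add(Mul(Add(2, Mul(3, 5)), -339), -592), Add(1812, Pow(Add(-1359, -2435), -1))) = Mul(Add(Mul(Add(2, 15), -339), -592), Add(1812, Pow(-3794, -1))) = Mul(Add(Mul(17, -339), -592), Add(1812, Rational(-1, 3794))) = Mul(Add(-5763, -592), Rational(6874727, 3794)) = Mul(-6355, Rational(6874727, 3794)) = Rational(-43688890085, 3794)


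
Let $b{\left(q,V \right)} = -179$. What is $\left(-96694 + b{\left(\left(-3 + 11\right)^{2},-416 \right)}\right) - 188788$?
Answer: $-285661$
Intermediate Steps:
$\left(-96694 + b{\left(\left(-3 + 11\right)^{2},-416 \right)}\right) - 188788 = \left(-96694 - 179\right) - 188788 = -96873 - 188788 = -285661$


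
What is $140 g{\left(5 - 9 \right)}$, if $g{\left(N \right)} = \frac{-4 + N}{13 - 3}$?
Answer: $-112$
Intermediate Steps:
$g{\left(N \right)} = - \frac{2}{5} + \frac{N}{10}$ ($g{\left(N \right)} = \frac{-4 + N}{10} = \left(-4 + N\right) \frac{1}{10} = - \frac{2}{5} + \frac{N}{10}$)
$140 g{\left(5 - 9 \right)} = 140 \left(- \frac{2}{5} + \frac{5 - 9}{10}\right) = 140 \left(- \frac{2}{5} + \frac{1}{10} \left(-4\right)\right) = 140 \left(- \frac{2}{5} - \frac{2}{5}\right) = 140 \left(- \frac{4}{5}\right) = -112$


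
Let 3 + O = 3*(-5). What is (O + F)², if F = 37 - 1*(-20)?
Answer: 1521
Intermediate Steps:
O = -18 (O = -3 + 3*(-5) = -3 - 15 = -18)
F = 57 (F = 37 + 20 = 57)
(O + F)² = (-18 + 57)² = 39² = 1521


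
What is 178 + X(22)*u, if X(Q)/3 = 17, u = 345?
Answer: 17773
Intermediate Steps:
X(Q) = 51 (X(Q) = 3*17 = 51)
178 + X(22)*u = 178 + 51*345 = 178 + 17595 = 17773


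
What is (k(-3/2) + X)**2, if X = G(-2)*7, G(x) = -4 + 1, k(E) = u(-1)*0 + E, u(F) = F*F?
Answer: 2025/4 ≈ 506.25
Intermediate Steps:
u(F) = F**2
k(E) = E (k(E) = (-1)**2*0 + E = 1*0 + E = 0 + E = E)
G(x) = -3
X = -21 (X = -3*7 = -21)
(k(-3/2) + X)**2 = (-3/2 - 21)**2 = (-45/2)**2 = 2025/4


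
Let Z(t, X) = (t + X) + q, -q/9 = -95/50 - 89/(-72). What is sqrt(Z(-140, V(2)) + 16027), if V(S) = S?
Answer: sqrt(6357990)/20 ≈ 126.08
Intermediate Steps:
q = 239/40 (q = -9*(-95/50 - 89/(-72)) = -9*(-95*1/50 - 89*(-1/72)) = -9*(-19/10 + 89/72) = -9*(-239/360) = 239/40 ≈ 5.9750)
Z(t, X) = 239/40 + X + t (Z(t, X) = (t + X) + 239/40 = (X + t) + 239/40 = 239/40 + X + t)
sqrt(Z(-140, V(2)) + 16027) = sqrt((239/40 + 2 - 140) + 16027) = sqrt(-5281/40 + 16027) = sqrt(635799/40) = sqrt(6357990)/20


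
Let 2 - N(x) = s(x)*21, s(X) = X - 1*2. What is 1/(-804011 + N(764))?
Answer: -1/820011 ≈ -1.2195e-6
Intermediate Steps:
s(X) = -2 + X (s(X) = X - 2 = -2 + X)
N(x) = 44 - 21*x (N(x) = 2 - (-2 + x)*21 = 2 - (-42 + 21*x) = 2 + (42 - 21*x) = 44 - 21*x)
1/(-804011 + N(764)) = 1/(-804011 + (44 - 21*764)) = 1/(-804011 + (44 - 16044)) = 1/(-804011 - 16000) = 1/(-820011) = -1/820011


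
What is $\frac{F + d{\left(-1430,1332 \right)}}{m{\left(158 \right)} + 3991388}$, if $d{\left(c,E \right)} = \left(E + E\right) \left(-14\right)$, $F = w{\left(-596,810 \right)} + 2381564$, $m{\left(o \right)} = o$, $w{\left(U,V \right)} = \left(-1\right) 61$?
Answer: $\frac{2344207}{3991546} \approx 0.58729$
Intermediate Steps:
$w{\left(U,V \right)} = -61$
$F = 2381503$ ($F = -61 + 2381564 = 2381503$)
$d{\left(c,E \right)} = - 28 E$ ($d{\left(c,E \right)} = 2 E \left(-14\right) = - 28 E$)
$\frac{F + d{\left(-1430,1332 \right)}}{m{\left(158 \right)} + 3991388} = \frac{2381503 - 37296}{158 + 3991388} = \frac{2381503 - 37296}{3991546} = 2344207 \cdot \frac{1}{3991546} = \frac{2344207}{3991546}$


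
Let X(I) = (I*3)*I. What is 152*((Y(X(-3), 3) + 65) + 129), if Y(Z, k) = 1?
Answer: 29640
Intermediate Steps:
X(I) = 3*I² (X(I) = (3*I)*I = 3*I²)
152*((Y(X(-3), 3) + 65) + 129) = 152*((1 + 65) + 129) = 152*(66 + 129) = 152*195 = 29640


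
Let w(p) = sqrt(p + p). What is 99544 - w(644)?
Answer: 99544 - 2*sqrt(322) ≈ 99508.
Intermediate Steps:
w(p) = sqrt(2)*sqrt(p) (w(p) = sqrt(2*p) = sqrt(2)*sqrt(p))
99544 - w(644) = 99544 - sqrt(2)*sqrt(644) = 99544 - sqrt(2)*2*sqrt(161) = 99544 - 2*sqrt(322)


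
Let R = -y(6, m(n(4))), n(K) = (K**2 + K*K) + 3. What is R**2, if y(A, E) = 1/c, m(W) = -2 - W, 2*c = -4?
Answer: 1/4 ≈ 0.25000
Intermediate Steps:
n(K) = 3 + 2*K**2 (n(K) = (K**2 + K**2) + 3 = 2*K**2 + 3 = 3 + 2*K**2)
c = -2 (c = (1/2)*(-4) = -2)
y(A, E) = -1/2 (y(A, E) = 1/(-2) = -1/2)
R = 1/2 (R = -1*(-1/2) = 1/2 ≈ 0.50000)
R**2 = (1/2)**2 = 1/4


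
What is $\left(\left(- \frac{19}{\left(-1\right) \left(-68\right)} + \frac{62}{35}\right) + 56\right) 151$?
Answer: $\frac{20661481}{2380} \approx 8681.3$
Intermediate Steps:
$\left(\left(- \frac{19}{\left(-1\right) \left(-68\right)} + \frac{62}{35}\right) + 56\right) 151 = \left(\left(- \frac{19}{68} + 62 \cdot \frac{1}{35}\right) + 56\right) 151 = \left(\left(\left(-19\right) \frac{1}{68} + \frac{62}{35}\right) + 56\right) 151 = \left(\left(- \frac{19}{68} + \frac{62}{35}\right) + 56\right) 151 = \left(\frac{3551}{2380} + 56\right) 151 = \frac{136831}{2380} \cdot 151 = \frac{20661481}{2380}$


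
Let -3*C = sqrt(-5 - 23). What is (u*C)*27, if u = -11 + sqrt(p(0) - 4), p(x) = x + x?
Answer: sqrt(7)*(36 + 198*I) ≈ 95.247 + 523.86*I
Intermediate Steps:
p(x) = 2*x
u = -11 + 2*I (u = -11 + sqrt(2*0 - 4) = -11 + sqrt(0 - 4) = -11 + sqrt(-4) = -11 + 2*I ≈ -11.0 + 2.0*I)
C = -2*I*sqrt(7)/3 (C = -sqrt(-5 - 23)/3 = -2*I*sqrt(7)/3 ≈ -1.7638*I)
(u*C)*27 = ((-11 + 2*I)*(-2*I*sqrt(7)/3))*27 = -2*I*sqrt(7)*(-11 + 2*I)/3*27 = -18*I*sqrt(7)*(-11 + 2*I)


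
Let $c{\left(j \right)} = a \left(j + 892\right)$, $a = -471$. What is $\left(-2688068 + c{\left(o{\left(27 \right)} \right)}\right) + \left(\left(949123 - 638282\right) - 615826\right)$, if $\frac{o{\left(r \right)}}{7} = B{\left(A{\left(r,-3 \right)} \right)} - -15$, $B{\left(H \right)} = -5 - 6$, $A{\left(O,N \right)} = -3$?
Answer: $-3426373$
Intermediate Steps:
$B{\left(H \right)} = -11$ ($B{\left(H \right)} = -5 - 6 = -11$)
$o{\left(r \right)} = 28$ ($o{\left(r \right)} = 7 \left(-11 - -15\right) = 7 \left(-11 + 15\right) = 7 \cdot 4 = 28$)
$c{\left(j \right)} = -420132 - 471 j$ ($c{\left(j \right)} = - 471 \left(j + 892\right) = - 471 \left(892 + j\right) = -420132 - 471 j$)
$\left(-2688068 + c{\left(o{\left(27 \right)} \right)}\right) + \left(\left(949123 - 638282\right) - 615826\right) = \left(-2688068 - 433320\right) + \left(\left(949123 - 638282\right) - 615826\right) = \left(-2688068 - 433320\right) + \left(310841 - 615826\right) = \left(-2688068 - 433320\right) - 304985 = -3121388 - 304985 = -3426373$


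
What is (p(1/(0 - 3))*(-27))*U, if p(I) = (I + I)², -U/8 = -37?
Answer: -3552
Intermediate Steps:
U = 296 (U = -8*(-37) = 296)
p(I) = 4*I² (p(I) = (2*I)² = 4*I²)
(p(1/(0 - 3))*(-27))*U = ((4*(1/(0 - 3))²)*(-27))*296 = ((4*(1/(-3))²)*(-27))*296 = ((4*(-⅓)²)*(-27))*296 = ((4*(⅑))*(-27))*296 = ((4/9)*(-27))*296 = -12*296 = -3552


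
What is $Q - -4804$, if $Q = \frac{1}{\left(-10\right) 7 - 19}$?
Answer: $\frac{427555}{89} \approx 4804.0$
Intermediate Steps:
$Q = - \frac{1}{89}$ ($Q = \frac{1}{-70 - 19} = \frac{1}{-89} = - \frac{1}{89} \approx -0.011236$)
$Q - -4804 = - \frac{1}{89} - -4804 = - \frac{1}{89} + 4804 = \frac{427555}{89}$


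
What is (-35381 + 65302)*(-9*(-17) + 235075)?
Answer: 7038256988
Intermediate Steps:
(-35381 + 65302)*(-9*(-17) + 235075) = 29921*(153 + 235075) = 29921*235228 = 7038256988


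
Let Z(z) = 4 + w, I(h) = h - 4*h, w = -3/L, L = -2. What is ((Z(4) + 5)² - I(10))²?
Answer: 314721/16 ≈ 19670.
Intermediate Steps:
w = 3/2 (w = -3/(-2) = -3*(-½) = 3/2 ≈ 1.5000)
I(h) = -3*h
Z(z) = 11/2 (Z(z) = 4 + 3/2 = 11/2)
((Z(4) + 5)² - I(10))² = ((11/2 + 5)² - (-3)*10)² = ((21/2)² - 1*(-30))² = (441/4 + 30)² = (561/4)² = 314721/16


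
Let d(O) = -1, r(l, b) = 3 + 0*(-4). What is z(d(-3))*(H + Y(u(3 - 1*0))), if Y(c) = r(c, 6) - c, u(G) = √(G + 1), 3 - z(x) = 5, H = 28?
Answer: -58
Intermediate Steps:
r(l, b) = 3 (r(l, b) = 3 + 0 = 3)
z(x) = -2 (z(x) = 3 - 1*5 = 3 - 5 = -2)
u(G) = √(1 + G)
Y(c) = 3 - c
z(d(-3))*(H + Y(u(3 - 1*0))) = -2*(28 + (3 - √(1 + (3 - 1*0)))) = -2*(28 + (3 - √(1 + (3 + 0)))) = -2*(28 + (3 - √(1 + 3))) = -2*(28 + (3 - √4)) = -2*(28 + (3 - 1*2)) = -2*(28 + (3 - 2)) = -2*(28 + 1) = -2*29 = -58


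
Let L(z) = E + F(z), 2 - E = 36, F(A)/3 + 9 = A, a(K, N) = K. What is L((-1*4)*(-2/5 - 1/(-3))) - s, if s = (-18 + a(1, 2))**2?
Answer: -1746/5 ≈ -349.20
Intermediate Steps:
F(A) = -27 + 3*A
E = -34 (E = 2 - 1*36 = 2 - 36 = -34)
s = 289 (s = (-18 + 1)**2 = (-17)**2 = 289)
L(z) = -61 + 3*z (L(z) = -34 + (-27 + 3*z) = -61 + 3*z)
L((-1*4)*(-2/5 - 1/(-3))) - s = (-61 + 3*((-1*4)*(-2/5 - 1/(-3)))) - 1*289 = (-61 + 3*(-4*(-2*1/5 - 1*(-1/3)))) - 289 = (-61 + 3*(-4*(-2/5 + 1/3))) - 289 = (-61 + 3*(-4*(-1/15))) - 289 = (-61 + 3*(4/15)) - 289 = (-61 + 4/5) - 289 = -301/5 - 289 = -1746/5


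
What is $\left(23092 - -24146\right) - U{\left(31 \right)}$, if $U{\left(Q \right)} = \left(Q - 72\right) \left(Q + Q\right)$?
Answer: $49780$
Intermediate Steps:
$U{\left(Q \right)} = 2 Q \left(-72 + Q\right)$ ($U{\left(Q \right)} = \left(-72 + Q\right) 2 Q = 2 Q \left(-72 + Q\right)$)
$\left(23092 - -24146\right) - U{\left(31 \right)} = \left(23092 - -24146\right) - 2 \cdot 31 \left(-72 + 31\right) = \left(23092 + 24146\right) - 2 \cdot 31 \left(-41\right) = 47238 - -2542 = 47238 + 2542 = 49780$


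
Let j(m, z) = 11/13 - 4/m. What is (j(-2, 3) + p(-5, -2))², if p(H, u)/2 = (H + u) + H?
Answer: 75625/169 ≈ 447.49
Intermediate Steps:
p(H, u) = 2*u + 4*H (p(H, u) = 2*((H + u) + H) = 2*(u + 2*H) = 2*u + 4*H)
j(m, z) = 11/13 - 4/m (j(m, z) = 11*(1/13) - 4/m = 11/13 - 4/m)
(j(-2, 3) + p(-5, -2))² = ((11/13 - 4/(-2)) + (2*(-2) + 4*(-5)))² = ((11/13 - 4*(-½)) + (-4 - 20))² = ((11/13 + 2) - 24)² = (37/13 - 24)² = (-275/13)² = 75625/169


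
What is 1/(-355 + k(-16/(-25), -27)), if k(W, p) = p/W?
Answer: -16/6355 ≈ -0.0025177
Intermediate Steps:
1/(-355 + k(-16/(-25), -27)) = 1/(-355 - 27/((-16/(-25)))) = 1/(-355 - 27/((-16*(-1/25)))) = 1/(-355 - 27/16/25) = 1/(-355 - 27*25/16) = 1/(-355 - 675/16) = 1/(-6355/16) = -16/6355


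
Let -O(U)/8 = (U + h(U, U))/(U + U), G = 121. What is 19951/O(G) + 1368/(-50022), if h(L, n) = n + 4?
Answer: -6708778093/2734536 ≈ -2453.4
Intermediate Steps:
h(L, n) = 4 + n
O(U) = -4*(4 + 2*U)/U (O(U) = -8*(U + (4 + U))/(U + U) = -8*(4 + 2*U)/(2*U) = -8*(4 + 2*U)*1/(2*U) = -4*(4 + 2*U)/U)
19951/O(G) + 1368/(-50022) = 19951/(-8 - 16/121) + 1368/(-50022) = 19951/(-8 - 16*1/121) + 1368*(-1/50022) = 19951/(-8 - 16/121) - 76/2779 = 19951/(-984/121) - 76/2779 = 19951*(-121/984) - 76/2779 = -2414071/984 - 76/2779 = -6708778093/2734536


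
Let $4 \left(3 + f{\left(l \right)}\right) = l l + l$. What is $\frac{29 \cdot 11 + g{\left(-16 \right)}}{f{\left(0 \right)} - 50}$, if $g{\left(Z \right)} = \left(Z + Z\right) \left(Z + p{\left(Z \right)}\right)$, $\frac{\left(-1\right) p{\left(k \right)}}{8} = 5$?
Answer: $- \frac{2111}{53} \approx -39.83$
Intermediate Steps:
$p{\left(k \right)} = -40$ ($p{\left(k \right)} = \left(-8\right) 5 = -40$)
$g{\left(Z \right)} = 2 Z \left(-40 + Z\right)$ ($g{\left(Z \right)} = \left(Z + Z\right) \left(Z - 40\right) = 2 Z \left(-40 + Z\right)$)
$f{\left(l \right)} = -3 + \frac{l}{4} + \frac{l^{2}}{4}$ ($f{\left(l \right)} = -3 + \frac{l l + l}{4} = -3 + \frac{l^{2} + l}{4} = -3 + \frac{l + l^{2}}{4} = -3 + \left(\frac{l}{4} + \frac{l^{2}}{4}\right) = -3 + \frac{l}{4} + \frac{l^{2}}{4}$)
$\frac{29 \cdot 11 + g{\left(-16 \right)}}{f{\left(0 \right)} - 50} = \frac{29 \cdot 11 + 2 \left(-16\right) \left(-40 - 16\right)}{\left(-3 + \frac{1}{4} \cdot 0 + \frac{0^{2}}{4}\right) - 50} = \frac{319 + 2 \left(-16\right) \left(-56\right)}{\left(-3 + 0 + \frac{1}{4} \cdot 0\right) - 50} = \frac{319 + 1792}{\left(-3 + 0 + 0\right) - 50} = \frac{2111}{-3 - 50} = \frac{2111}{-53} = 2111 \left(- \frac{1}{53}\right) = - \frac{2111}{53}$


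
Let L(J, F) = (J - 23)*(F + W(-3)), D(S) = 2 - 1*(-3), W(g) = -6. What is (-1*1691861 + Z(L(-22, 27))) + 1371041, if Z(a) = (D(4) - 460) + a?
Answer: -322220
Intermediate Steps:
D(S) = 5 (D(S) = 2 + 3 = 5)
L(J, F) = (-23 + J)*(-6 + F) (L(J, F) = (J - 23)*(F - 6) = (-23 + J)*(-6 + F))
Z(a) = -455 + a (Z(a) = (5 - 460) + a = -455 + a)
(-1*1691861 + Z(L(-22, 27))) + 1371041 = (-1*1691861 + (-455 + (138 - 23*27 - 6*(-22) + 27*(-22)))) + 1371041 = (-1691861 + (-455 + (138 - 621 + 132 - 594))) + 1371041 = (-1691861 + (-455 - 945)) + 1371041 = (-1691861 - 1400) + 1371041 = -1693261 + 1371041 = -322220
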